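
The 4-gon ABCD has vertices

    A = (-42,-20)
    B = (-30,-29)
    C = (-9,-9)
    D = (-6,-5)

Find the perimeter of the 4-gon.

|AB| = √((12)² + (-9)²) = √225 = 15
|BC| = √((21)² + (20)²) = √841 = 29
|CD| = √((3)² + (4)²) = √25 = 5
|DA| = √((-36)² + (-15)²) = √1521 = 39
Perimeter = 15 + 29 + 5 + 39 = 88.

88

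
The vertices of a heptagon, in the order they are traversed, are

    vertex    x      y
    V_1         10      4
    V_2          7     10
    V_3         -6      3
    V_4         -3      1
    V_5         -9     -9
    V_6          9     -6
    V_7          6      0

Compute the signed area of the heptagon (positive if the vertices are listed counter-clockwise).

193.5

Σ = (72) + (81) + (3) + (36) + (135) + (36) + (24) = 387
Signed area = Σ/2 = 193.5 (positive ⇒ counter-clockwise traversal).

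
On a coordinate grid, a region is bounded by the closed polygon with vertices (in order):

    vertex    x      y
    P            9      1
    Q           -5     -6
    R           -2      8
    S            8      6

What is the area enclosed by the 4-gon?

Σ = (-49) + (-52) + (-76) + (-46) = -223
Area = |Σ|/2 = 111.5.

111.5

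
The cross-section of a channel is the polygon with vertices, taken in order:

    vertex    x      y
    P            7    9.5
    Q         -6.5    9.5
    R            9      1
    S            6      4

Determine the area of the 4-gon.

Cross-terms: 128.25, -92, 30, 29  ⇒  Σ = 95.25
Area = |Σ|/2 = 47.625.

47.625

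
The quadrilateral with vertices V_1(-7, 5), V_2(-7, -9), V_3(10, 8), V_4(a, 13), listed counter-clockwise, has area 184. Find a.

Write out the shoelace sum; only the two edges meeting at V_4 involve a:
2·Area = [(10·13 − a·8) + (a·5 − (-7)·13)] + 132
       = -3·a + 353 = 368
⇒ a = -5.

-5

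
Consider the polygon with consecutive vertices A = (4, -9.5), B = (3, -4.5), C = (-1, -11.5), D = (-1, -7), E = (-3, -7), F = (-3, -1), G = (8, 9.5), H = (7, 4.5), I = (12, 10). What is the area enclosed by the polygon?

127

Apply the shoelace (surveyor's) formula: 2A = Σ (x_i·y_{i+1} − x_{i+1}·y_i), indices taken mod 9.
Σ = (10.5) + (-39) + (-4.5) + (-14) + (-18) + (-20.5) + (-30.5) + (16) + (-154) = -254
Area = |Σ|/2 = 127.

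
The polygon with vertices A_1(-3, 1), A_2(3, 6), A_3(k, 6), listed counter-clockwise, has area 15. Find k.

Write out the shoelace sum; only the two edges meeting at A_3 involve k:
2·Area = [(3·6 − k·6) + (k·1 − (-3)·6)] + -21
       = -5·k + 15 = 30
⇒ k = -3.

-3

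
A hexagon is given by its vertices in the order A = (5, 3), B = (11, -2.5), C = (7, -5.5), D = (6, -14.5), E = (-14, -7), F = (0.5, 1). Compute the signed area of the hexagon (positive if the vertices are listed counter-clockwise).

-208

Σ = (-45.5) + (-43) + (-68.5) + (-245) + (-10.5) + (-3.5) = -416
Signed area = Σ/2 = -208 (negative ⇒ clockwise traversal).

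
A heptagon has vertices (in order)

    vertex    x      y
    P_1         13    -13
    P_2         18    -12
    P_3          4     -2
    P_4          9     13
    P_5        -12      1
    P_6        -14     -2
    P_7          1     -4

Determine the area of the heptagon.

Apply the surveyor's formula: 2A = Σ (x_i·y_{i+1} − x_{i+1}·y_i), indices taken mod 7.
Σ = (78) + (12) + (70) + (165) + (38) + (58) + (39) = 460
Area = |Σ|/2 = 230.

230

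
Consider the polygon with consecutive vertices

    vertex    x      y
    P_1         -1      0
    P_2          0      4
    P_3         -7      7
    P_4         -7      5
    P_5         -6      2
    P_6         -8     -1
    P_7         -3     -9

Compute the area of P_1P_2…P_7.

Apply the shoelace formula: 2A = Σ (x_i·y_{i+1} − x_{i+1}·y_i), indices taken mod 7.
Cross-terms: -4, 28, 14, 16, 22, 69, -9  ⇒  Σ = 136
Area = |Σ|/2 = 68.

68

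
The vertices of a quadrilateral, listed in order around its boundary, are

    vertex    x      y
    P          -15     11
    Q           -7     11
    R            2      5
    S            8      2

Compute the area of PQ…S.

31.5

Cross-terms: -88, -57, -36, 118  ⇒  Σ = -63
Area = |Σ|/2 = 31.5.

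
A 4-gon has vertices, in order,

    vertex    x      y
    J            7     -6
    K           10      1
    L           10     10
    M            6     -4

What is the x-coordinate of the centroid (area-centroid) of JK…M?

1235/147

Apply Gauss's area formula. First the cross-terms c_i = x_i·y_{i+1} − x_{i+1}·y_i:
  67, 90, -100, -8  ⇒  2A = 49, A = 24.5.
Then Σ (x_i + x_{i+1})·c_i = 1235, so x̄ = 1235 / (6·24.5) = 1235/147.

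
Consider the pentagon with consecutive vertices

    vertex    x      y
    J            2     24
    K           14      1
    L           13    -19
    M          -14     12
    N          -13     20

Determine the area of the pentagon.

Apply the surveyor's formula: 2A = Σ (x_i·y_{i+1} − x_{i+1}·y_i), indices taken mod 5.
J→K: (2)(1) − (14)(24) = -334
K→L: (14)(-19) − (13)(1) = -279
L→M: (13)(12) − (-14)(-19) = -110
M→N: (-14)(20) − (-13)(12) = -124
N→J: (-13)(24) − (2)(20) = -352
Σ = -1199
Area = |Σ|/2 = 599.5.

599.5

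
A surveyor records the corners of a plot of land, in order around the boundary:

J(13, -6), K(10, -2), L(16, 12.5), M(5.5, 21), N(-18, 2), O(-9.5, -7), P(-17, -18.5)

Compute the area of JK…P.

Apply the surveyor's formula: 2A = Σ (x_i·y_{i+1} − x_{i+1}·y_i), indices taken mod 7.
Cross-terms: 34, 157, 267.25, 389, 145, 56.75, 342.5  ⇒  Σ = 1391.5
Area = |Σ|/2 = 695.75.

695.75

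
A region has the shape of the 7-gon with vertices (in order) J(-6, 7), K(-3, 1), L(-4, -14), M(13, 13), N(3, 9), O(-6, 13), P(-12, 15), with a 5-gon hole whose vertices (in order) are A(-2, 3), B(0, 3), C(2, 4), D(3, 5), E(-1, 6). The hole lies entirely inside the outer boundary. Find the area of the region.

208

Outer boundary:
Apply Gauss's area formula: 2A = Σ (x_i·y_{i+1} − x_{i+1}·y_i), indices taken mod 7.
J→K: (-6)(1) − (-3)(7) = 15
K→L: (-3)(-14) − (-4)(1) = 46
L→M: (-4)(13) − (13)(-14) = 130
M→N: (13)(9) − (3)(13) = 78
N→O: (3)(13) − (-6)(9) = 93
O→P: (-6)(15) − (-12)(13) = 66
P→J: (-12)(7) − (-6)(15) = 6
Σ = 434
Area = |Σ|/2 = 217.
Hole:
Σ = (-6) + (-6) + (-2) + (23) + (9) = 18
Area = |Σ|/2 = 9.
Net area = 217 − 9 = 208.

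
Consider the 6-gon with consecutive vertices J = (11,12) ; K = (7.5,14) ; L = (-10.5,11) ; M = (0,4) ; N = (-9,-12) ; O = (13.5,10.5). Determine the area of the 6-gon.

Apply the shoelace formula: 2A = Σ (x_i·y_{i+1} − x_{i+1}·y_i), indices taken mod 6.
Σ = (64) + (229.5) + (-42) + (36) + (67.5) + (46.5) = 401.5
Area = |Σ|/2 = 200.75.

200.75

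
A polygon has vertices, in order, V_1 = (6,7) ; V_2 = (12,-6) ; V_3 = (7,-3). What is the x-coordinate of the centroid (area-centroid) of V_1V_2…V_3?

Apply Gauss's area formula. First the cross-terms c_i = x_i·y_{i+1} − x_{i+1}·y_i:
  -120, 6, 67  ⇒  2A = -47, A = -23.5.
Then Σ (x_i + x_{i+1})·c_i = -1175, so x̄ = -1175 / (6·(-23.5)) = 25/3.

25/3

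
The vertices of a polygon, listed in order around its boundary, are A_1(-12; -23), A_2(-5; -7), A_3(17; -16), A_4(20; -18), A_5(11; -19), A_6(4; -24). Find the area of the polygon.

A_1→A_2: (-12)(-7) − (-5)(-23) = -31
A_2→A_3: (-5)(-16) − (17)(-7) = 199
A_3→A_4: (17)(-18) − (20)(-16) = 14
A_4→A_5: (20)(-19) − (11)(-18) = -182
A_5→A_6: (11)(-24) − (4)(-19) = -188
A_6→A_1: (4)(-23) − (-12)(-24) = -380
Σ = -568
Area = |Σ|/2 = 284.

284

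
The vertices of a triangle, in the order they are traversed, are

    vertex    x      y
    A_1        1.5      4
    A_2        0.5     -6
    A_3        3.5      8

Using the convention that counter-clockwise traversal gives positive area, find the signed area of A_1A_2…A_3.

Apply the surveyor's formula: 2A = Σ (x_i·y_{i+1} − x_{i+1}·y_i), indices taken mod 3.
A_1→A_2: (1.5)(-6) − (0.5)(4) = -11
A_2→A_3: (0.5)(8) − (3.5)(-6) = 25
A_3→A_1: (3.5)(4) − (1.5)(8) = 2
Σ = 16
Signed area = Σ/2 = 8 (positive ⇒ counter-clockwise traversal).

8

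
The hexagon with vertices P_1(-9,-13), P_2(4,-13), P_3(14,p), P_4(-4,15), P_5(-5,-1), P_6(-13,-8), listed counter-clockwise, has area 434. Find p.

Write out the shoelace sum; only the two edges meeting at P_3 involve p:
2·Area = [(4·p − 14·(-13)) + (14·15 − (-4)·p)] + 372
       = 8·p + 764 = 868
⇒ p = 13.

13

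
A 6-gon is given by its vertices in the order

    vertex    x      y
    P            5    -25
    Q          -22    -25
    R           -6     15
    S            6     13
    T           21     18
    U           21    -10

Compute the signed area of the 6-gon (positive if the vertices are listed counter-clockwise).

Cross-terms: -675, -480, -168, -165, -588, -475  ⇒  Σ = -2551
Signed area = Σ/2 = -1275.5 (negative ⇒ clockwise traversal).

-1275.5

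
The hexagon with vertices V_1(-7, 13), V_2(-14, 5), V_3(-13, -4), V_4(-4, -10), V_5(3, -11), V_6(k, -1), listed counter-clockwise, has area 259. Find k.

Write out the shoelace sum; only the two edges meeting at V_6 involve k:
2·Area = [(3·(-1) − k·(-11)) + (k·13 − (-7)·(-1))] + 456
       = 24·k + 446 = 518
⇒ k = 3.

3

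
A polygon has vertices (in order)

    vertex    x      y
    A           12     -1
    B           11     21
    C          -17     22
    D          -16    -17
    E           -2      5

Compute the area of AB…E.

A→B: (12)(21) − (11)(-1) = 263
B→C: (11)(22) − (-17)(21) = 599
C→D: (-17)(-17) − (-16)(22) = 641
D→E: (-16)(5) − (-2)(-17) = -114
E→A: (-2)(-1) − (12)(5) = -58
Σ = 1331
Area = |Σ|/2 = 665.5.

665.5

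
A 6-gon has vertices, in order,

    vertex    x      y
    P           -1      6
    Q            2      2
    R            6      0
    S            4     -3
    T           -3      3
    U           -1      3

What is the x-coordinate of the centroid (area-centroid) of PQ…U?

Apply the surveyor's formula. First the cross-terms c_i = x_i·y_{i+1} − x_{i+1}·y_i:
  -14, -12, -18, 3, -6, -3  ⇒  2A = -50, A = -25.
Then Σ (x_i + x_{i+1})·c_i = -257, so x̄ = -257 / (6·(-25)) = 257/150.

257/150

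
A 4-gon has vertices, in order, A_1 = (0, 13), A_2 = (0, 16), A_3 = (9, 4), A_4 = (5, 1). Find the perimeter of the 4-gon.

36

|A_1A_2| = √((0)² + (3)²) = √9 = 3
|A_2A_3| = √((9)² + (-12)²) = √225 = 15
|A_3A_4| = √((-4)² + (-3)²) = √25 = 5
|A_4A_1| = √((-5)² + (12)²) = √169 = 13
Perimeter = 3 + 15 + 5 + 13 = 36.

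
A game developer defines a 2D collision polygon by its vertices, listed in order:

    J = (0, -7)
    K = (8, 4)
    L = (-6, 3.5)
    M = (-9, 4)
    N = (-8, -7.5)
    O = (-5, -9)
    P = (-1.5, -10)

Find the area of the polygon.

148.25

Cross-terms: 56, 52, 7.5, 99.5, 34.5, 36.5, 10.5  ⇒  Σ = 296.5
Area = |Σ|/2 = 148.25.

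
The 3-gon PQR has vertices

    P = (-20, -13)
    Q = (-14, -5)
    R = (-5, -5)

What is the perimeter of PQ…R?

|PQ| = √((6)² + (8)²) = √100 = 10
|QR| = √((9)² + (0)²) = √81 = 9
|RP| = √((-15)² + (-8)²) = √289 = 17
Perimeter = 10 + 9 + 17 = 36.

36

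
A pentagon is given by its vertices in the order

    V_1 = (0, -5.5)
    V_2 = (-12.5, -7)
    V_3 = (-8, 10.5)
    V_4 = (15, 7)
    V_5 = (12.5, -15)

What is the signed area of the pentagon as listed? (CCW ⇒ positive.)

-425.375

Apply the shoelace (surveyor's) formula: 2A = Σ (x_i·y_{i+1} − x_{i+1}·y_i), indices taken mod 5.
Σ = (-68.75) + (-187.25) + (-213.5) + (-312.5) + (-68.75) = -850.75
Signed area = Σ/2 = -425.375 (negative ⇒ clockwise traversal).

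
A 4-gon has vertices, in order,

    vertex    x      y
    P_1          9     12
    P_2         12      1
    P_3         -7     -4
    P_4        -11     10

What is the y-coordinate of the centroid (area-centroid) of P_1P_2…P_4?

Apply the shoelace formula. First the cross-terms c_i = x_i·y_{i+1} − x_{i+1}·y_i:
  -135, -41, -114, -222  ⇒  2A = -512, A = -256.
Then Σ (y_i + y_{i+1})·c_i = -7200, so ȳ = -7200 / (6·(-256)) = 4.6875.

4.6875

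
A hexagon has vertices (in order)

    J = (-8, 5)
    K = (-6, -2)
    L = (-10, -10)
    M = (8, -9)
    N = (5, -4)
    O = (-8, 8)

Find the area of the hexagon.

150.5

Apply the shoelace (surveyor's) formula: 2A = Σ (x_i·y_{i+1} − x_{i+1}·y_i), indices taken mod 6.
Σ = (46) + (40) + (170) + (13) + (8) + (24) = 301
Area = |Σ|/2 = 150.5.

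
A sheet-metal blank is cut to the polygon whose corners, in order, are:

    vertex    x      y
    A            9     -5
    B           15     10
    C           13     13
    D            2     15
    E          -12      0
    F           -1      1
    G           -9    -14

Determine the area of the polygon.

380.5

Apply the shoelace formula: 2A = Σ (x_i·y_{i+1} − x_{i+1}·y_i), indices taken mod 7.
Σ = (165) + (65) + (169) + (180) + (-12) + (23) + (171) = 761
Area = |Σ|/2 = 380.5.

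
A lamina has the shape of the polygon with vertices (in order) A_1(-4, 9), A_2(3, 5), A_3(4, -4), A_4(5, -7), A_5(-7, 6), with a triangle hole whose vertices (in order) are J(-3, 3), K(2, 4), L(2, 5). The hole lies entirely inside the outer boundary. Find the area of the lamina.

70

Outer boundary:
Σ = (-47) + (-32) + (-8) + (-19) + (-39) = -145
Area = |Σ|/2 = 72.5.
Hole:
Apply the shoelace (surveyor's) formula: 2A = Σ (x_i·y_{i+1} − x_{i+1}·y_i), indices taken mod 3.
Cross-terms: -18, 2, 21  ⇒  Σ = 5
Area = |Σ|/2 = 2.5.
Net area = 72.5 − 2.5 = 70.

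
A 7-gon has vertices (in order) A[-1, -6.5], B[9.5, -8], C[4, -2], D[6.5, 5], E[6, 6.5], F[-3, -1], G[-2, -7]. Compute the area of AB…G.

83.25

Apply the shoelace (surveyor's) formula: 2A = Σ (x_i·y_{i+1} − x_{i+1}·y_i), indices taken mod 7.
Cross-terms: 69.75, 13, 33, 12.25, 13.5, 19, 6  ⇒  Σ = 166.5
Area = |Σ|/2 = 83.25.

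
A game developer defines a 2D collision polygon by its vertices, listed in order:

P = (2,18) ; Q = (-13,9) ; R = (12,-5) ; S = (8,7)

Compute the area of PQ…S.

Cross-terms: 252, -43, 124, 130  ⇒  Σ = 463
Area = |Σ|/2 = 231.5.

231.5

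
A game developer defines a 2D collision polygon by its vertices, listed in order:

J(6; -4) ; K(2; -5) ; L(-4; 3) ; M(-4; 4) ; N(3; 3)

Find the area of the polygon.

47

Cross-terms: -22, -14, -4, -24, -30  ⇒  Σ = -94
Area = |Σ|/2 = 47.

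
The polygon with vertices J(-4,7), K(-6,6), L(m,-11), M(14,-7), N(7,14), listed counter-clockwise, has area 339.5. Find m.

-7

Write out the shoelace sum; only the two edges meeting at L involve m:
2·Area = [((-6)·(-11) − m·6) + (m·(-7) − 14·(-11))] + 368
       = -13·m + 588 = 679
⇒ m = -7.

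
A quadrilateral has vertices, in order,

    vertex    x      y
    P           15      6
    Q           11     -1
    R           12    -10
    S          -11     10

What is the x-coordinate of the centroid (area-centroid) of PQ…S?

Apply the surveyor's formula. First the cross-terms c_i = x_i·y_{i+1} − x_{i+1}·y_i:
  -81, -98, 10, -216  ⇒  2A = -385, A = -192.5.
Then Σ (x_i + x_{i+1})·c_i = -5214, so x̄ = -5214 / (6·(-192.5)) = 158/35.

158/35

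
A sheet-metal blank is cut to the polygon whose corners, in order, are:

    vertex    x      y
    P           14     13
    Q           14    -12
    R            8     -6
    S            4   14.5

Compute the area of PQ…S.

Apply Gauss's area formula: 2A = Σ (x_i·y_{i+1} − x_{i+1}·y_i), indices taken mod 4.
Σ = (-350) + (12) + (140) + (-151) = -349
Area = |Σ|/2 = 174.5.

174.5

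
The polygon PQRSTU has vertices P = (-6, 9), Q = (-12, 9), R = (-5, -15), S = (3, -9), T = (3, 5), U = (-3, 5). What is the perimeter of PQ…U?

|PQ| = √((-6)² + (0)²) = √36 = 6
|QR| = √((7)² + (-24)²) = √625 = 25
|RS| = √((8)² + (6)²) = √100 = 10
|ST| = √((0)² + (14)²) = √196 = 14
|TU| = √((-6)² + (0)²) = √36 = 6
|UP| = √((-3)² + (4)²) = √25 = 5
Perimeter = 6 + 25 + 10 + 14 + 6 + 5 = 66.

66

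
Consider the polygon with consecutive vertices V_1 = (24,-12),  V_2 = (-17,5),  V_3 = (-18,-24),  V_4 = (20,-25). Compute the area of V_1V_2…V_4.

852

Apply the shoelace (surveyor's) formula: 2A = Σ (x_i·y_{i+1} − x_{i+1}·y_i), indices taken mod 4.
Σ = (-84) + (498) + (930) + (360) = 1704
Area = |Σ|/2 = 852.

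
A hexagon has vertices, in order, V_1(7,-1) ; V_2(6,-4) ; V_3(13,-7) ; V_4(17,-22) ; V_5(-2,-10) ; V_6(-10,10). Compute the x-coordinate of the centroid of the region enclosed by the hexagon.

Apply the surveyor's formula. First the cross-terms c_i = x_i·y_{i+1} − x_{i+1}·y_i:
  -22, 10, -167, -214, -120, -60  ⇒  2A = -573, A = -286.5.
Then Σ (x_i + x_{i+1})·c_i = -6696, so x̄ = -6696 / (6·(-286.5)) = 744/191.

744/191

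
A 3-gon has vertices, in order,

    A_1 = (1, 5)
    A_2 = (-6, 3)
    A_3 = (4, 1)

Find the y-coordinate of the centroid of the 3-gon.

Apply the shoelace formula. First the cross-terms c_i = x_i·y_{i+1} − x_{i+1}·y_i:
  33, -18, 19  ⇒  2A = 34, A = 17.
Then Σ (y_i + y_{i+1})·c_i = 306, so ȳ = 306 / (6·17) = 3.

3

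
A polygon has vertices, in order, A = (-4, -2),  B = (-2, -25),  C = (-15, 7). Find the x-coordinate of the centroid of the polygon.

-7

Apply the shoelace formula. First the cross-terms c_i = x_i·y_{i+1} − x_{i+1}·y_i:
  96, -389, 58  ⇒  2A = -235, A = -117.5.
Then Σ (x_i + x_{i+1})·c_i = 4935, so x̄ = 4935 / (6·(-117.5)) = -7.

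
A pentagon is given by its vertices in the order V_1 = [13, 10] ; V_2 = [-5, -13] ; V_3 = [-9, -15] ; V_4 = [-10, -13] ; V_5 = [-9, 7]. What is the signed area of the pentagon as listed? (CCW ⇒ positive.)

-281

Σ = (-119) + (-42) + (-33) + (-187) + (-181) = -562
Signed area = Σ/2 = -281 (negative ⇒ clockwise traversal).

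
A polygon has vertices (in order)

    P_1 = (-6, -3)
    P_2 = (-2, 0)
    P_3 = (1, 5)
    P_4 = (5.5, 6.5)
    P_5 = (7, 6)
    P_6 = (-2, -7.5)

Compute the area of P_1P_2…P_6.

Σ = (-6) + (-10) + (-21) + (-12.5) + (-40.5) + (-39) = -129
Area = |Σ|/2 = 64.5.

64.5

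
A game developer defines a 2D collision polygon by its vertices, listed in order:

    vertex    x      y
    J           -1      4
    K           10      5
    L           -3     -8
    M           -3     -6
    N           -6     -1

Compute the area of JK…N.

87

Σ = (-45) + (-65) + (-6) + (-33) + (-25) = -174
Area = |Σ|/2 = 87.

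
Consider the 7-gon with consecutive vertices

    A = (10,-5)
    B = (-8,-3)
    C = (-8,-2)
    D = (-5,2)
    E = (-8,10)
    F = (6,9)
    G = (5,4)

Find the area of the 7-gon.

A→B: (10)(-3) − (-8)(-5) = -70
B→C: (-8)(-2) − (-8)(-3) = -8
C→D: (-8)(2) − (-5)(-2) = -26
D→E: (-5)(10) − (-8)(2) = -34
E→F: (-8)(9) − (6)(10) = -132
F→G: (6)(4) − (5)(9) = -21
G→A: (5)(-5) − (10)(4) = -65
Σ = -356
Area = |Σ|/2 = 178.

178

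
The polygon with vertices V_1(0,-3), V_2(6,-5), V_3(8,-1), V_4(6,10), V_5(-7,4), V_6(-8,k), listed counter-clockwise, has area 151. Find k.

-2

Write out the shoelace sum; only the two edges meeting at V_6 involve k:
2·Area = [((-7)·k − (-8)·4) + ((-8)·(-3) − 0·k)] + 232
       = -7·k + 288 = 302
⇒ k = -2.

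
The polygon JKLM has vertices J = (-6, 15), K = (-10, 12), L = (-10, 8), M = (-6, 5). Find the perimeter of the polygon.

24

|JK| = √((-4)² + (-3)²) = √25 = 5
|KL| = √((0)² + (-4)²) = √16 = 4
|LM| = √((4)² + (-3)²) = √25 = 5
|MJ| = √((0)² + (10)²) = √100 = 10
Perimeter = 5 + 4 + 5 + 10 = 24.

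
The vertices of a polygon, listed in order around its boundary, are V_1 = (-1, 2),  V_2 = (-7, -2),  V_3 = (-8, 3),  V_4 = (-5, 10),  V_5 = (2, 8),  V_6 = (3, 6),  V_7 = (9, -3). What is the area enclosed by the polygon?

V_1→V_2: (-1)(-2) − (-7)(2) = 16
V_2→V_3: (-7)(3) − (-8)(-2) = -37
V_3→V_4: (-8)(10) − (-5)(3) = -65
V_4→V_5: (-5)(8) − (2)(10) = -60
V_5→V_6: (2)(6) − (3)(8) = -12
V_6→V_7: (3)(-3) − (9)(6) = -63
V_7→V_1: (9)(2) − (-1)(-3) = 15
Σ = -206
Area = |Σ|/2 = 103.

103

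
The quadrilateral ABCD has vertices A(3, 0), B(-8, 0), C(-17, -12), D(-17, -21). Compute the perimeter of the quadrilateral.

64

|AB| = √((-11)² + (0)²) = √121 = 11
|BC| = √((-9)² + (-12)²) = √225 = 15
|CD| = √((0)² + (-9)²) = √81 = 9
|DA| = √((20)² + (21)²) = √841 = 29
Perimeter = 11 + 15 + 9 + 29 = 64.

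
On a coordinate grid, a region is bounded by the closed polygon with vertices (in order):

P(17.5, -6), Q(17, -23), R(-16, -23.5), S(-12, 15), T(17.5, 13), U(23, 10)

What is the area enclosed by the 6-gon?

1222.75

Apply the surveyor's formula: 2A = Σ (x_i·y_{i+1} − x_{i+1}·y_i), indices taken mod 6.
Σ = (-300.5) + (-767.5) + (-522) + (-418.5) + (-124) + (-313) = -2445.5
Area = |Σ|/2 = 1222.75.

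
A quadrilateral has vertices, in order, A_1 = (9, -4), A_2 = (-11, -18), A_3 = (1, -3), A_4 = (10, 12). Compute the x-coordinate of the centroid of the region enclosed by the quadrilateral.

Apply Gauss's area formula. First the cross-terms c_i = x_i·y_{i+1} − x_{i+1}·y_i:
  -206, 51, 42, -148  ⇒  2A = -261, A = -130.5.
Then Σ (x_i + x_{i+1})·c_i = -2448, so x̄ = -2448 / (6·(-130.5)) = 272/87.

272/87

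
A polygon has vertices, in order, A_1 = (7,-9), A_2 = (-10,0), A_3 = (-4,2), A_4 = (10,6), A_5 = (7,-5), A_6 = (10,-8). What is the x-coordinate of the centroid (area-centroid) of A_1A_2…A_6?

89/39

Apply the surveyor's formula. First the cross-terms c_i = x_i·y_{i+1} − x_{i+1}·y_i:
  -90, -20, -44, -92, -6, -34  ⇒  2A = -286, A = -143.
Then Σ (x_i + x_{i+1})·c_i = -1958, so x̄ = -1958 / (6·(-143)) = 89/39.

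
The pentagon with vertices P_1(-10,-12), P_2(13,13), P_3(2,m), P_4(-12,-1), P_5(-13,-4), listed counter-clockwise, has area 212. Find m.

11

Write out the shoelace sum; only the two edges meeting at P_3 involve m:
2·Area = [(13·m − 2·13) + (2·(-1) − (-12)·m)] + 177
       = 25·m + 149 = 424
⇒ m = 11.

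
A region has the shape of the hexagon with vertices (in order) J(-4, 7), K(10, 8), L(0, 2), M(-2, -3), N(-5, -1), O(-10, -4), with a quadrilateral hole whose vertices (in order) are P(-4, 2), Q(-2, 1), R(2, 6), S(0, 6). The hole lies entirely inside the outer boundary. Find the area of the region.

Outer boundary:
Apply the shoelace (surveyor's) formula: 2A = Σ (x_i·y_{i+1} − x_{i+1}·y_i), indices taken mod 6.
Σ = (-102) + (20) + (4) + (-13) + (10) + (-86) = -167
Area = |Σ|/2 = 83.5.
Hole:
Apply Gauss's area formula: 2A = Σ (x_i·y_{i+1} − x_{i+1}·y_i), indices taken mod 4.
Cross-terms: 0, -14, 12, 24  ⇒  Σ = 22
Area = |Σ|/2 = 11.
Net area = 83.5 − 11 = 72.5.

72.5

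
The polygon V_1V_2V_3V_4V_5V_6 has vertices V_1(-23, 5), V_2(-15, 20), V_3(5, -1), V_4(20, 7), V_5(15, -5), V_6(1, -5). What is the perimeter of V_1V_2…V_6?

|V_1V_2| = √((8)² + (15)²) = √289 = 17
|V_2V_3| = √((20)² + (-21)²) = √841 = 29
|V_3V_4| = √((15)² + (8)²) = √289 = 17
|V_4V_5| = √((-5)² + (-12)²) = √169 = 13
|V_5V_6| = √((-14)² + (0)²) = √196 = 14
|V_6V_1| = √((-24)² + (10)²) = √676 = 26
Perimeter = 17 + 29 + 17 + 13 + 14 + 26 = 116.

116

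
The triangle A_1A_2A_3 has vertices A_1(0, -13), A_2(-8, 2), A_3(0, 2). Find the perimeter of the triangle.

40

|A_1A_2| = √((-8)² + (15)²) = √289 = 17
|A_2A_3| = √((8)² + (0)²) = √64 = 8
|A_3A_1| = √((0)² + (-15)²) = √225 = 15
Perimeter = 17 + 8 + 15 = 40.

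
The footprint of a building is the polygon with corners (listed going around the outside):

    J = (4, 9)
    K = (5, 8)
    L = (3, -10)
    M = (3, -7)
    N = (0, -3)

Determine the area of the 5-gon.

Apply the surveyor's formula: 2A = Σ (x_i·y_{i+1} − x_{i+1}·y_i), indices taken mod 5.
Cross-terms: -13, -74, 9, -9, 12  ⇒  Σ = -75
Area = |Σ|/2 = 37.5.

37.5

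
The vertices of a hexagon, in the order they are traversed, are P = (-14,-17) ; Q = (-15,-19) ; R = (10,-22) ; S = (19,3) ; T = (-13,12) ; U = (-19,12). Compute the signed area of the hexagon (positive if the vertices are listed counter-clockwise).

Apply the shoelace formula: 2A = Σ (x_i·y_{i+1} − x_{i+1}·y_i), indices taken mod 6.
P→Q: (-14)(-19) − (-15)(-17) = 11
Q→R: (-15)(-22) − (10)(-19) = 520
R→S: (10)(3) − (19)(-22) = 448
S→T: (19)(12) − (-13)(3) = 267
T→U: (-13)(12) − (-19)(12) = 72
U→P: (-19)(-17) − (-14)(12) = 491
Σ = 1809
Signed area = Σ/2 = 904.5 (positive ⇒ counter-clockwise traversal).

904.5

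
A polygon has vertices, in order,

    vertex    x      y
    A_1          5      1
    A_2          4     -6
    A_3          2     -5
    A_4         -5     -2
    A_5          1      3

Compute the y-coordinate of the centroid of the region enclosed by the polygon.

Apply Gauss's area formula. First the cross-terms c_i = x_i·y_{i+1} − x_{i+1}·y_i:
  -34, -8, -29, -13, -14  ⇒  2A = -98, A = -49.
Then Σ (y_i + y_{i+1})·c_i = 392, so ȳ = 392 / (6·(-49)) = -4/3.

-4/3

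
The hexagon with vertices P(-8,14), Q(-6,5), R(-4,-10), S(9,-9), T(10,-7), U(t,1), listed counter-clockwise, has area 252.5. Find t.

10

The doubled signed area Σ (x_i y_{i+1} − x_{i+1} y_i) is linear in t.
With t=0 it equals 295; the coefficient of t is 21 (from the two edges through U).
So 21·t + 295 = 2·252.5 = 505 ⇒ t = 10.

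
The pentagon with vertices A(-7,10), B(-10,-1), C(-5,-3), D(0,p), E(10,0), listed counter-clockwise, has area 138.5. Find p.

-3

The doubled signed area Σ (x_i y_{i+1} − x_{i+1} y_i) is linear in p.
With p=0 it equals 232; the coefficient of p is -15 (from the two edges through D).
So -15·p + 232 = 2·138.5 = 277 ⇒ p = -3.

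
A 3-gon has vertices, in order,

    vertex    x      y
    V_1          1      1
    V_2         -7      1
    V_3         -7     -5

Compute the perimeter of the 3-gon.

|V_1V_2| = √((-8)² + (0)²) = √64 = 8
|V_2V_3| = √((0)² + (-6)²) = √36 = 6
|V_3V_1| = √((8)² + (6)²) = √100 = 10
Perimeter = 8 + 6 + 10 = 24.

24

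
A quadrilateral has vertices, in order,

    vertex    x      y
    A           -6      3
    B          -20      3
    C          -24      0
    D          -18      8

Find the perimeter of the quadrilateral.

|AB| = √((-14)² + (0)²) = √196 = 14
|BC| = √((-4)² + (-3)²) = √25 = 5
|CD| = √((6)² + (8)²) = √100 = 10
|DA| = √((12)² + (-5)²) = √169 = 13
Perimeter = 14 + 5 + 10 + 13 = 42.

42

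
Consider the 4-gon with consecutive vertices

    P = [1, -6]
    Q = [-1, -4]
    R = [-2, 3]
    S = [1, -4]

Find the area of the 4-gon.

9

Apply the surveyor's formula: 2A = Σ (x_i·y_{i+1} − x_{i+1}·y_i), indices taken mod 4.
P→Q: (1)(-4) − (-1)(-6) = -10
Q→R: (-1)(3) − (-2)(-4) = -11
R→S: (-2)(-4) − (1)(3) = 5
S→P: (1)(-6) − (1)(-4) = -2
Σ = -18
Area = |Σ|/2 = 9.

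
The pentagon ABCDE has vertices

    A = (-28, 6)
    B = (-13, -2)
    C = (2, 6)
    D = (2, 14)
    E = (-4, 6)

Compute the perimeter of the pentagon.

76

|AB| = √((15)² + (-8)²) = √289 = 17
|BC| = √((15)² + (8)²) = √289 = 17
|CD| = √((0)² + (8)²) = √64 = 8
|DE| = √((-6)² + (-8)²) = √100 = 10
|EA| = √((-24)² + (0)²) = √576 = 24
Perimeter = 17 + 17 + 8 + 10 + 24 = 76.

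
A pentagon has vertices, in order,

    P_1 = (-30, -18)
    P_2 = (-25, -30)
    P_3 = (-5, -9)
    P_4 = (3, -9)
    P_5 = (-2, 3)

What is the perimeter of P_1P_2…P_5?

|P_1P_2| = √((5)² + (-12)²) = √169 = 13
|P_2P_3| = √((20)² + (21)²) = √841 = 29
|P_3P_4| = √((8)² + (0)²) = √64 = 8
|P_4P_5| = √((-5)² + (12)²) = √169 = 13
|P_5P_1| = √((-28)² + (-21)²) = √1225 = 35
Perimeter = 13 + 29 + 8 + 13 + 35 = 98.

98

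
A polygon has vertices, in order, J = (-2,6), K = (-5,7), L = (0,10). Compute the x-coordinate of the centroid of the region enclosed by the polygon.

-7/3

Apply Gauss's area formula. First the cross-terms c_i = x_i·y_{i+1} − x_{i+1}·y_i:
  16, -50, 20  ⇒  2A = -14, A = -7.
Then Σ (x_i + x_{i+1})·c_i = 98, so x̄ = 98 / (6·(-7)) = -7/3.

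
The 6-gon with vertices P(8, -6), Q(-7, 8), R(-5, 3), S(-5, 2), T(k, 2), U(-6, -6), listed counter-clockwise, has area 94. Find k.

-7

Write out the shoelace sum; only the two edges meeting at T involve k:
2·Area = [((-5)·2 − k·2) + (k·(-6) − (-6)·2)] + 130
       = -8·k + 132 = 188
⇒ k = -7.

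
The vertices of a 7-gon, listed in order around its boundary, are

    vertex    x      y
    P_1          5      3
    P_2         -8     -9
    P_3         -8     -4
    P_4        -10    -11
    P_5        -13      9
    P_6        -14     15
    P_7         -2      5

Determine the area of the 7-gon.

193

Σ = (-21) + (-40) + (48) + (-233) + (-69) + (-40) + (-31) = -386
Area = |Σ|/2 = 193.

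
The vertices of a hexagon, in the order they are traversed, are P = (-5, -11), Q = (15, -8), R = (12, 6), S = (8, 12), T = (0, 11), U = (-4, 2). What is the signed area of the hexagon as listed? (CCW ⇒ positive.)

Σ = (205) + (186) + (96) + (88) + (44) + (54) = 673
Signed area = Σ/2 = 336.5 (positive ⇒ counter-clockwise traversal).

336.5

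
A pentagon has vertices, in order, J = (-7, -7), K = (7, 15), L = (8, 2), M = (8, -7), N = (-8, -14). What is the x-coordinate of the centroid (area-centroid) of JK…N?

Apply the shoelace (surveyor's) formula. First the cross-terms c_i = x_i·y_{i+1} − x_{i+1}·y_i:
  -56, -106, -72, -168, -42  ⇒  2A = -444, A = -222.
Then Σ (x_i + x_{i+1})·c_i = -2112, so x̄ = -2112 / (6·(-222)) = 176/111.

176/111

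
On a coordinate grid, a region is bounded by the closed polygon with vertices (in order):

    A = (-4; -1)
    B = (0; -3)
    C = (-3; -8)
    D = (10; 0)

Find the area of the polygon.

Apply the surveyor's formula: 2A = Σ (x_i·y_{i+1} − x_{i+1}·y_i), indices taken mod 4.
Σ = (12) + (-9) + (80) + (-10) = 73
Area = |Σ|/2 = 36.5.

36.5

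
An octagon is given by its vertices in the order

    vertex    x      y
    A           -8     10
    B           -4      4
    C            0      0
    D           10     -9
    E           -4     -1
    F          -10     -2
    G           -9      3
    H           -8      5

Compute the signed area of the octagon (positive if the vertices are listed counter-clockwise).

Σ = (8) + (0) + (0) + (-46) + (-2) + (-48) + (-21) + (-40) = -149
Signed area = Σ/2 = -74.5 (negative ⇒ clockwise traversal).

-74.5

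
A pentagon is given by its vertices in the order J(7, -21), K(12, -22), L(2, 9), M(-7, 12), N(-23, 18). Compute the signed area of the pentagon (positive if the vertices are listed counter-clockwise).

422

Apply the shoelace (surveyor's) formula: 2A = Σ (x_i·y_{i+1} − x_{i+1}·y_i), indices taken mod 5.
Σ = (98) + (152) + (87) + (150) + (357) = 844
Signed area = Σ/2 = 422 (positive ⇒ counter-clockwise traversal).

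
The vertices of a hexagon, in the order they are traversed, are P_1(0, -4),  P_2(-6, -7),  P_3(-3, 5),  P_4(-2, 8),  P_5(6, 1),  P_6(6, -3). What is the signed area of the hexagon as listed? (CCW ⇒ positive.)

P_1→P_2: (0)(-7) − (-6)(-4) = -24
P_2→P_3: (-6)(5) − (-3)(-7) = -51
P_3→P_4: (-3)(8) − (-2)(5) = -14
P_4→P_5: (-2)(1) − (6)(8) = -50
P_5→P_6: (6)(-3) − (6)(1) = -24
P_6→P_1: (6)(-4) − (0)(-3) = -24
Σ = -187
Signed area = Σ/2 = -93.5 (negative ⇒ clockwise traversal).

-93.5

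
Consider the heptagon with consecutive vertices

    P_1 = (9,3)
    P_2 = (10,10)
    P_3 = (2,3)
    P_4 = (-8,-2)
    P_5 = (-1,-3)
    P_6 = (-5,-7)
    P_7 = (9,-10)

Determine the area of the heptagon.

167

Apply Gauss's area formula: 2A = Σ (x_i·y_{i+1} − x_{i+1}·y_i), indices taken mod 7.
Σ = (60) + (10) + (20) + (22) + (-8) + (113) + (117) = 334
Area = |Σ|/2 = 167.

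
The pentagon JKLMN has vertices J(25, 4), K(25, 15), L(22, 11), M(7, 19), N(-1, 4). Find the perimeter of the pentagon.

|JK| = √((0)² + (11)²) = √121 = 11
|KL| = √((-3)² + (-4)²) = √25 = 5
|LM| = √((-15)² + (8)²) = √289 = 17
|MN| = √((-8)² + (-15)²) = √289 = 17
|NJ| = √((26)² + (0)²) = √676 = 26
Perimeter = 11 + 5 + 17 + 17 + 26 = 76.

76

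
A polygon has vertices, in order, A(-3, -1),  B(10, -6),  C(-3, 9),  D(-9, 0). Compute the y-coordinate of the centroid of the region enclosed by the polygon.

74/57

Apply the shoelace (surveyor's) formula. First the cross-terms c_i = x_i·y_{i+1} − x_{i+1}·y_i:
  28, 72, 81, 9  ⇒  2A = 190, A = 95.
Then Σ (y_i + y_{i+1})·c_i = 740, so ȳ = 740 / (6·95) = 74/57.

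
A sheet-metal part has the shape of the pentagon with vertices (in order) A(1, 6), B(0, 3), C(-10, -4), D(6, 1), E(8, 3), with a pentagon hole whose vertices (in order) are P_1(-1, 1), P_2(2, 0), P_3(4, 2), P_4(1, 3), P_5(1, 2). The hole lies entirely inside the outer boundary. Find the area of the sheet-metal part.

44

Outer boundary:
Apply the shoelace formula: 2A = Σ (x_i·y_{i+1} − x_{i+1}·y_i), indices taken mod 5.
Σ = (3) + (30) + (14) + (10) + (45) = 102
Area = |Σ|/2 = 51.
Hole:
Σ = (-2) + (4) + (10) + (-1) + (3) = 14
Area = |Σ|/2 = 7.
Net area = 51 − 7 = 44.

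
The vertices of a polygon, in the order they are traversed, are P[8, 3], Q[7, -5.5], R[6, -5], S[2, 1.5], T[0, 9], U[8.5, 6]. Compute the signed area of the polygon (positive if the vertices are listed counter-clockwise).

-64.5

Apply Gauss's area formula: 2A = Σ (x_i·y_{i+1} − x_{i+1}·y_i), indices taken mod 6.
Σ = (-65) + (-2) + (19) + (18) + (-76.5) + (-22.5) = -129
Signed area = Σ/2 = -64.5 (negative ⇒ clockwise traversal).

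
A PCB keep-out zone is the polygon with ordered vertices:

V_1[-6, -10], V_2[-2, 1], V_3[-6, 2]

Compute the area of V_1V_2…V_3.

Apply the surveyor's formula: 2A = Σ (x_i·y_{i+1} − x_{i+1}·y_i), indices taken mod 3.
V_1→V_2: (-6)(1) − (-2)(-10) = -26
V_2→V_3: (-2)(2) − (-6)(1) = 2
V_3→V_1: (-6)(-10) − (-6)(2) = 72
Σ = 48
Area = |Σ|/2 = 24.

24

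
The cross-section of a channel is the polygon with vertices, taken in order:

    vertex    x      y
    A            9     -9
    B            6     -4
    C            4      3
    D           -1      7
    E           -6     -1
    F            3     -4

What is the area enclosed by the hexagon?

81

Apply the shoelace (surveyor's) formula: 2A = Σ (x_i·y_{i+1} − x_{i+1}·y_i), indices taken mod 6.
Σ = (18) + (34) + (31) + (43) + (27) + (9) = 162
Area = |Σ|/2 = 81.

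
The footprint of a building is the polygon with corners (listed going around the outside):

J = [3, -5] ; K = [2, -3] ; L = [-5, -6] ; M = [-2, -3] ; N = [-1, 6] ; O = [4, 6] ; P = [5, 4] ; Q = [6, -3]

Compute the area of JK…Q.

71

Cross-terms: 1, -27, 3, -15, -30, -14, -39, -21  ⇒  Σ = -142
Area = |Σ|/2 = 71.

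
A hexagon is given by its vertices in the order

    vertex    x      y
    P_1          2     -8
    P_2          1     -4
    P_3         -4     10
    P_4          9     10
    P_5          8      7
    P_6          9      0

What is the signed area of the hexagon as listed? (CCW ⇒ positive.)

-144

Cross-terms: 0, -6, -130, -17, -63, -72  ⇒  Σ = -288
Signed area = Σ/2 = -144 (negative ⇒ clockwise traversal).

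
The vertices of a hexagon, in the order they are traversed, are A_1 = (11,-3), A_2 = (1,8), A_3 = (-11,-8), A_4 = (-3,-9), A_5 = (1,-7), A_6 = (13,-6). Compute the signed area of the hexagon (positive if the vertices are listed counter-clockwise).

Σ = (91) + (80) + (75) + (30) + (85) + (27) = 388
Signed area = Σ/2 = 194 (positive ⇒ counter-clockwise traversal).

194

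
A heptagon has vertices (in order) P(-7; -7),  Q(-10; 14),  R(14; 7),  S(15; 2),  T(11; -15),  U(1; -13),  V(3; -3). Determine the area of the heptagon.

446

Apply Gauss's area formula: 2A = Σ (x_i·y_{i+1} − x_{i+1}·y_i), indices taken mod 7.
Σ = (-168) + (-266) + (-77) + (-247) + (-128) + (36) + (-42) = -892
Area = |Σ|/2 = 446.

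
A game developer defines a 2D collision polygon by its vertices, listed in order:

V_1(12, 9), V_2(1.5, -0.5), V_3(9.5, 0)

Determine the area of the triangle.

35.375

Apply the surveyor's formula: 2A = Σ (x_i·y_{i+1} − x_{i+1}·y_i), indices taken mod 3.
V_1→V_2: (12)(-0.5) − (1.5)(9) = -19.5
V_2→V_3: (1.5)(0) − (9.5)(-0.5) = 4.75
V_3→V_1: (9.5)(9) − (12)(0) = 85.5
Σ = 70.75
Area = |Σ|/2 = 35.375.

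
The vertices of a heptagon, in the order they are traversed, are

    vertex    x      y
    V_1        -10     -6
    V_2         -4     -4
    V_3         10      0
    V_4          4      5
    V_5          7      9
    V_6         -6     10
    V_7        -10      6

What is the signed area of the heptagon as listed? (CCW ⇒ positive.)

207.5

Apply the shoelace formula: 2A = Σ (x_i·y_{i+1} − x_{i+1}·y_i), indices taken mod 7.
V_1→V_2: (-10)(-4) − (-4)(-6) = 16
V_2→V_3: (-4)(0) − (10)(-4) = 40
V_3→V_4: (10)(5) − (4)(0) = 50
V_4→V_5: (4)(9) − (7)(5) = 1
V_5→V_6: (7)(10) − (-6)(9) = 124
V_6→V_7: (-6)(6) − (-10)(10) = 64
V_7→V_1: (-10)(-6) − (-10)(6) = 120
Σ = 415
Signed area = Σ/2 = 207.5 (positive ⇒ counter-clockwise traversal).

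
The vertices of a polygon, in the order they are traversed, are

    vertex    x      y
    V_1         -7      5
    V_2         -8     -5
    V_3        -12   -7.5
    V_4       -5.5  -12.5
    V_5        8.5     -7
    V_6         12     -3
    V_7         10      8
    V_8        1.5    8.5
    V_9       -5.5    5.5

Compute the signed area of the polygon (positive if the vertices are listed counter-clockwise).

Apply Gauss's area formula: 2A = Σ (x_i·y_{i+1} − x_{i+1}·y_i), indices taken mod 9.
V_1→V_2: (-7)(-5) − (-8)(5) = 75
V_2→V_3: (-8)(-7.5) − (-12)(-5) = 0
V_3→V_4: (-12)(-12.5) − (-5.5)(-7.5) = 108.75
V_4→V_5: (-5.5)(-7) − (8.5)(-12.5) = 144.75
V_5→V_6: (8.5)(-3) − (12)(-7) = 58.5
V_6→V_7: (12)(8) − (10)(-3) = 126
V_7→V_8: (10)(8.5) − (1.5)(8) = 73
V_8→V_9: (1.5)(5.5) − (-5.5)(8.5) = 55
V_9→V_1: (-5.5)(5) − (-7)(5.5) = 11
Σ = 652
Signed area = Σ/2 = 326 (positive ⇒ counter-clockwise traversal).

326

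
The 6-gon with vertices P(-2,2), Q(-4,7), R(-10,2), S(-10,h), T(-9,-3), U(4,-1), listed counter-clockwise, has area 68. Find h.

-3

The doubled signed area Σ (x_i y_{i+1} − x_{i+1} y_i) is linear in h.
With h=0 it equals 133; the coefficient of h is -1 (from the two edges through S).
So -1·h + 133 = 2·68 = 136 ⇒ h = -3.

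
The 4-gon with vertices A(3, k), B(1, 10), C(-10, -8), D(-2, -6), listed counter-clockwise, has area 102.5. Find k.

Write out the shoelace sum; only the two edges meeting at A involve k:
2·Area = [((-2)·k − 3·(-6)) + (3·10 − 1·k)] + 136
       = -3·k + 184 = 205
⇒ k = -7.

-7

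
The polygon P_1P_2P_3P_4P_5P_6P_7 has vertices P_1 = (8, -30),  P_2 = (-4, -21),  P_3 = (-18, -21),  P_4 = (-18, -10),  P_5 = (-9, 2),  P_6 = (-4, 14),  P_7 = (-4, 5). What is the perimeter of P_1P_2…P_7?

|P_1P_2| = √((-12)² + (9)²) = √225 = 15
|P_2P_3| = √((-14)² + (0)²) = √196 = 14
|P_3P_4| = √((0)² + (11)²) = √121 = 11
|P_4P_5| = √((9)² + (12)²) = √225 = 15
|P_5P_6| = √((5)² + (12)²) = √169 = 13
|P_6P_7| = √((0)² + (-9)²) = √81 = 9
|P_7P_1| = √((12)² + (-35)²) = √1369 = 37
Perimeter = 15 + 14 + 11 + 15 + 13 + 9 + 37 = 114.

114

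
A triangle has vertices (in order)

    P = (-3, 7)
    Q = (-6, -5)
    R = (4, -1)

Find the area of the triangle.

Σ = (57) + (26) + (25) = 108
Area = |Σ|/2 = 54.

54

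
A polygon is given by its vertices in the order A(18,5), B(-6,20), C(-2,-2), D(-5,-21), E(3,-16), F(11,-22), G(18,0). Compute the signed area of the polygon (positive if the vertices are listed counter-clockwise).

Apply the shoelace (surveyor's) formula: 2A = Σ (x_i·y_{i+1} − x_{i+1}·y_i), indices taken mod 7.
Σ = (390) + (52) + (32) + (143) + (110) + (396) + (90) = 1213
Signed area = Σ/2 = 606.5 (positive ⇒ counter-clockwise traversal).

606.5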